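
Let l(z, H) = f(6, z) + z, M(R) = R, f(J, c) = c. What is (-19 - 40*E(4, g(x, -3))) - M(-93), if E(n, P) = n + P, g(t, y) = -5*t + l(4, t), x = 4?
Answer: 394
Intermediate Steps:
l(z, H) = 2*z (l(z, H) = z + z = 2*z)
g(t, y) = 8 - 5*t (g(t, y) = -5*t + 2*4 = -5*t + 8 = 8 - 5*t)
E(n, P) = P + n
(-19 - 40*E(4, g(x, -3))) - M(-93) = (-19 - 40*((8 - 5*4) + 4)) - 1*(-93) = (-19 - 40*((8 - 20) + 4)) + 93 = (-19 - 40*(-12 + 4)) + 93 = (-19 - 40*(-8)) + 93 = (-19 + 320) + 93 = 301 + 93 = 394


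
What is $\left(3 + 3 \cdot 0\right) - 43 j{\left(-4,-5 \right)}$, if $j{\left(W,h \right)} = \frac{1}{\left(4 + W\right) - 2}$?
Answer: $\frac{49}{2} \approx 24.5$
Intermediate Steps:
$j{\left(W,h \right)} = \frac{1}{2 + W}$
$\left(3 + 3 \cdot 0\right) - 43 j{\left(-4,-5 \right)} = \left(3 + 3 \cdot 0\right) - \frac{43}{2 - 4} = \left(3 + 0\right) - \frac{43}{-2} = 3 - - \frac{43}{2} = 3 + \frac{43}{2} = \frac{49}{2}$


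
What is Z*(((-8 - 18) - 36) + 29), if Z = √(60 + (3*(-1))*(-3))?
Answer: -33*√69 ≈ -274.12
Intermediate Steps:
Z = √69 (Z = √(60 - 3*(-3)) = √(60 + 9) = √69 ≈ 8.3066)
Z*(((-8 - 18) - 36) + 29) = √69*(((-8 - 18) - 36) + 29) = √69*((-26 - 36) + 29) = √69*(-62 + 29) = √69*(-33) = -33*√69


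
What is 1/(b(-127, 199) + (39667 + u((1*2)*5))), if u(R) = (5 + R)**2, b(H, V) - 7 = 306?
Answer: 1/40205 ≈ 2.4873e-5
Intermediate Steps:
b(H, V) = 313 (b(H, V) = 7 + 306 = 313)
1/(b(-127, 199) + (39667 + u((1*2)*5))) = 1/(313 + (39667 + (5 + (1*2)*5)**2)) = 1/(313 + (39667 + (5 + 2*5)**2)) = 1/(313 + (39667 + (5 + 10)**2)) = 1/(313 + (39667 + 15**2)) = 1/(313 + (39667 + 225)) = 1/(313 + 39892) = 1/40205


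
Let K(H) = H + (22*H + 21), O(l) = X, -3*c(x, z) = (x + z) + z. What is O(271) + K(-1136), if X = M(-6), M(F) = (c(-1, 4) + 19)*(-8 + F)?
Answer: -79021/3 ≈ -26340.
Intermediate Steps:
c(x, z) = -2*z/3 - x/3 (c(x, z) = -((x + z) + z)/3 = -(x + 2*z)/3 = -2*z/3 - x/3)
M(F) = -400/3 + 50*F/3 (M(F) = ((-⅔*4 - ⅓*(-1)) + 19)*(-8 + F) = ((-8/3 + ⅓) + 19)*(-8 + F) = (-7/3 + 19)*(-8 + F) = 50*(-8 + F)/3 = -400/3 + 50*F/3)
X = -700/3 (X = -400/3 + (50/3)*(-6) = -400/3 - 100 = -700/3 ≈ -233.33)
O(l) = -700/3
K(H) = 21 + 23*H (K(H) = H + (21 + 22*H) = 21 + 23*H)
O(271) + K(-1136) = -700/3 + (21 + 23*(-1136)) = -700/3 + (21 - 26128) = -700/3 - 26107 = -79021/3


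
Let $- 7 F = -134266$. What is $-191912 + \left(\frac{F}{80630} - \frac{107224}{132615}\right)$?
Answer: $- \frac{3731041182593}{19441359} \approx -1.9191 \cdot 10^{5}$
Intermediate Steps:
$F = \frac{134266}{7}$ ($F = \left(- \frac{1}{7}\right) \left(-134266\right) = \frac{134266}{7} \approx 19181.0$)
$-191912 + \left(\frac{F}{80630} - \frac{107224}{132615}\right) = -191912 + \left(\frac{134266}{7 \cdot 80630} - \frac{107224}{132615}\right) = -191912 + \left(\frac{134266}{7} \cdot \frac{1}{80630} - \frac{107224}{132615}\right) = -191912 + \left(\frac{6103}{25655} - \frac{107224}{132615}\right) = -191912 - \frac{11094185}{19441359} = - \frac{3731041182593}{19441359}$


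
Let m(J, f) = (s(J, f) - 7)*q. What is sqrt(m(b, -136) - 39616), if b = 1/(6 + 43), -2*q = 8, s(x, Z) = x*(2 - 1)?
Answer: 2*I*sqrt(484954)/7 ≈ 198.97*I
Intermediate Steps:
s(x, Z) = x (s(x, Z) = x*1 = x)
q = -4 (q = -1/2*8 = -4)
b = 1/49 ≈ 0.020408
m(J, f) = 28 - 4*J (m(J, f) = (J - 7)*(-4) = (-7 + J)*(-4) = 28 - 4*J)
sqrt(m(b, -136) - 39616) = sqrt((28 - 4*1/49) - 39616) = sqrt((28 - 4/49) - 39616) = sqrt(1368/49 - 39616) = sqrt(-1939816/49) = 2*I*sqrt(484954)/7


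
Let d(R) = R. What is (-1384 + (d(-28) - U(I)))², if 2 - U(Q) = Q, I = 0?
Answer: 1999396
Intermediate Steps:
U(Q) = 2 - Q
(-1384 + (d(-28) - U(I)))² = (-1384 + (-28 - (2 - 1*0)))² = (-1384 + (-28 - (2 + 0)))² = (-1384 + (-28 - 1*2))² = (-1384 + (-28 - 2))² = (-1384 - 30)² = (-1414)² = 1999396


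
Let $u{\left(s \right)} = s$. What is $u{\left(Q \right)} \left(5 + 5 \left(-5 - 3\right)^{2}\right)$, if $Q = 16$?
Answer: $5200$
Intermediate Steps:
$u{\left(Q \right)} \left(5 + 5 \left(-5 - 3\right)^{2}\right) = 16 \left(5 + 5 \left(-5 - 3\right)^{2}\right) = 16 \left(5 + 5 \left(-8\right)^{2}\right) = 16 \left(5 + 5 \cdot 64\right) = 16 \left(5 + 320\right) = 16 \cdot 325 = 5200$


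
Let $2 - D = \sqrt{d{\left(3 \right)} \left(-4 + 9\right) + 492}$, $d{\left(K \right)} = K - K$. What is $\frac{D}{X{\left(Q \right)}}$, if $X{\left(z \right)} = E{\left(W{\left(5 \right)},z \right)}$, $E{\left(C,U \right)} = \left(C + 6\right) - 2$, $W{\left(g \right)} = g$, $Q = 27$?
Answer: $\frac{2}{9} - \frac{2 \sqrt{123}}{9} \approx -2.2423$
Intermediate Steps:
$d{\left(K \right)} = 0$
$E{\left(C,U \right)} = 4 + C$ ($E{\left(C,U \right)} = \left(6 + C\right) - 2 = 4 + C$)
$X{\left(z \right)} = 9$ ($X{\left(z \right)} = 4 + 5 = 9$)
$D = 2 - 2 \sqrt{123}$ ($D = 2 - \sqrt{0 \left(-4 + 9\right) + 492} = 2 - \sqrt{0 \cdot 5 + 492} = 2 - \sqrt{0 + 492} = 2 - \sqrt{492} = 2 - 2 \sqrt{123} \approx -20.181$)
$\frac{D}{X{\left(Q \right)}} = \frac{2 - 2 \sqrt{123}}{9} = \left(2 - 2 \sqrt{123}\right) \frac{1}{9} = \frac{2}{9} - \frac{2 \sqrt{123}}{9}$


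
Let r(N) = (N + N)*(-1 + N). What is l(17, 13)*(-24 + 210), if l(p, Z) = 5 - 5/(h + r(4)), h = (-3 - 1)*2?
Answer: 6975/8 ≈ 871.88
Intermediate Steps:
h = -8 (h = -4*2 = -8)
r(N) = 2*N*(-1 + N) (r(N) = (2*N)*(-1 + N) = 2*N*(-1 + N))
l(p, Z) = 75/16 (l(p, Z) = 5 - 5/(-8 + 2*4*(-1 + 4)) = 5 - 5/(-8 + 2*4*3) = 5 - 5/(-8 + 24) = 5 - 5/16 = 75/16)
l(17, 13)*(-24 + 210) = 75*(-24 + 210)/16 = (75/16)*186 = 6975/8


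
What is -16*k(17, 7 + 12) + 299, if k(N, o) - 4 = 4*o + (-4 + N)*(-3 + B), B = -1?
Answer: -149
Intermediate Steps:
k(N, o) = 20 - 4*N + 4*o (k(N, o) = 4 + (4*o + (-4 + N)*(-3 - 1)) = 4 + (4*o + (-4 + N)*(-4)) = 4 + (4*o + (16 - 4*N)) = 4 + (16 - 4*N + 4*o) = 20 - 4*N + 4*o)
-16*k(17, 7 + 12) + 299 = -16*(20 - 4*17 + 4*(7 + 12)) + 299 = -16*(20 - 68 + 4*19) + 299 = -16*(20 - 68 + 76) + 299 = -16*28 + 299 = -448 + 299 = -149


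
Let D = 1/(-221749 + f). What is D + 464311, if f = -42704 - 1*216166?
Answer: 223156688508/480619 ≈ 4.6431e+5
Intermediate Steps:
f = -258870 (f = -42704 - 216166 = -258870)
D = -1/480619 (D = 1/(-221749 - 258870) = 1/(-480619) = -1/480619 ≈ -2.0807e-6)
D + 464311 = -1/480619 + 464311 = 223156688508/480619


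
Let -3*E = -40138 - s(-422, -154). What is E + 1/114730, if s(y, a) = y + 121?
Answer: 1523499671/114730 ≈ 13279.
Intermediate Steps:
s(y, a) = 121 + y
E = 13279 (E = -(-40138 - (121 - 422))/3 = -(-40138 - 1*(-301))/3 = -(-40138 + 301)/3 = -1/3*(-39837) = 13279)
E + 1/114730 = 13279 + 1/114730 = 1523499671/114730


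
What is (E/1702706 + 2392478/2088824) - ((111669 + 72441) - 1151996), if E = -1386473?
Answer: 50624058468011425/52303722908 ≈ 9.6789e+5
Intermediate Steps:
(E/1702706 + 2392478/2088824) - ((111669 + 72441) - 1151996) = (-1386473/1702706 + 2392478/2088824) - ((111669 + 72441) - 1151996) = (-1386473*1/1702706 + 2392478*(1/2088824)) - (184110 - 1151996) = (-1386473/1702706 + 70367/61436) - 1*(-967886) = 17317478937/52303722908 + 967886 = 50624058468011425/52303722908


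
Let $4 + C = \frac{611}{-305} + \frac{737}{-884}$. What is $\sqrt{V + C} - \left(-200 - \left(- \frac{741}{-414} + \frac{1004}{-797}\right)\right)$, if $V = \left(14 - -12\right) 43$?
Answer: $\frac{22055507}{109986} + \frac{\sqrt{20193983324255}}{134810} \approx 233.86$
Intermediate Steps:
$C = - \frac{1843389}{269620}$ ($C = -4 + \left(\frac{611}{-305} + \frac{737}{-884}\right) = -4 + \left(611 \left(- \frac{1}{305}\right) + 737 \left(- \frac{1}{884}\right)\right) = -4 - \frac{764909}{269620} = - \frac{1843389}{269620} \approx -6.837$)
$V = 1118$ ($V = \left(14 + 12\right) 43 = 26 \cdot 43 = 1118$)
$\sqrt{V + C} - \left(-200 - \left(- \frac{741}{-414} + \frac{1004}{-797}\right)\right) = \sqrt{1118 - \frac{1843389}{269620}} - \left(-200 - \left(- \frac{741}{-414} + \frac{1004}{-797}\right)\right) = \sqrt{\frac{299591771}{269620}} - \left(-200 - \left(\left(-741\right) \left(- \frac{1}{414}\right) + 1004 \left(- \frac{1}{797}\right)\right)\right) = \frac{\sqrt{20193983324255}}{134810} - \left(-200 - \left(\frac{247}{138} - \frac{1004}{797}\right)\right) = \frac{\sqrt{20193983324255}}{134810} - \left(-200 - \frac{58307}{109986}\right) = \frac{\sqrt{20193983324255}}{134810} - - \frac{22055507}{109986} = \frac{\sqrt{20193983324255}}{134810} + \frac{22055507}{109986} = \frac{22055507}{109986} + \frac{\sqrt{20193983324255}}{134810}$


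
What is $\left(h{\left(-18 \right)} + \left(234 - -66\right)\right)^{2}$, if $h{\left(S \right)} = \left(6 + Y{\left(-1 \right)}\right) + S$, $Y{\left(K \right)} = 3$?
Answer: $84681$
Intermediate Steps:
$h{\left(S \right)} = 9 + S$ ($h{\left(S \right)} = \left(6 + 3\right) + S = 9 + S$)
$\left(h{\left(-18 \right)} + \left(234 - -66\right)\right)^{2} = \left(\left(9 - 18\right) + \left(234 - -66\right)\right)^{2} = \left(-9 + \left(234 + 66\right)\right)^{2} = \left(-9 + 300\right)^{2} = 291^{2} = 84681$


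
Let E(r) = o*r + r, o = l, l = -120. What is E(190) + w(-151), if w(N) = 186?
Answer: -22424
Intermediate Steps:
o = -120
E(r) = -119*r (E(r) = -120*r + r = -119*r)
E(190) + w(-151) = -119*190 + 186 = -22610 + 186 = -22424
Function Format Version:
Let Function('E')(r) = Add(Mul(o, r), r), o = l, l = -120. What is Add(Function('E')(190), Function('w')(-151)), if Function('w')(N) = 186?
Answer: -22424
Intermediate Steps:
o = -120
Function('E')(r) = Mul(-119, r) (Function('E')(r) = Add(Mul(-120, r), r) = Mul(-119, r))
Add(Function('E')(190), Function('w')(-151)) = Add(Mul(-119, 190), 186) = Add(-22610, 186) = -22424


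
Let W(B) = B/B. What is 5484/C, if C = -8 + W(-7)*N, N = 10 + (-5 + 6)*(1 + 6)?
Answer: 1828/3 ≈ 609.33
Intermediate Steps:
W(B) = 1
N = 17 (N = 10 + 1*7 = 10 + 7 = 17)
C = 9 (C = -8 + 1*17 = -8 + 17 = 9)
5484/C = 5484/9 = 5484*(⅑) = 1828/3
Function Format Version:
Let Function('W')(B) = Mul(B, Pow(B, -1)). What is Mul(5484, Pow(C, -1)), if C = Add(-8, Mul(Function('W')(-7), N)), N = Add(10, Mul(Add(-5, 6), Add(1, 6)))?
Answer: Rational(1828, 3) ≈ 609.33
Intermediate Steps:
Function('W')(B) = 1
N = 17 (N = Add(10, Mul(1, 7)) = Add(10, 7) = 17)
C = 9 (C = Add(-8, Mul(1, 17)) = Add(-8, 17) = 9)
Mul(5484, Pow(C, -1)) = Mul(5484, Pow(9, -1)) = Mul(5484, Rational(1, 9)) = Rational(1828, 3)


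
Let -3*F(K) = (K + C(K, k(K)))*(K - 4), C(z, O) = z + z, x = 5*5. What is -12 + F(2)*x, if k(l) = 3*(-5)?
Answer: 88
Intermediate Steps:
x = 25
k(l) = -15
C(z, O) = 2*z
F(K) = -K*(-4 + K) (F(K) = -(K + 2*K)*(K - 4)/3 = -3*K*(-4 + K)/3 = -K*(-4 + K))
-12 + F(2)*x = -12 + (2*(4 - 1*2))*25 = -12 + (2*(4 - 2))*25 = -12 + (2*2)*25 = -12 + 4*25 = -12 + 100 = 88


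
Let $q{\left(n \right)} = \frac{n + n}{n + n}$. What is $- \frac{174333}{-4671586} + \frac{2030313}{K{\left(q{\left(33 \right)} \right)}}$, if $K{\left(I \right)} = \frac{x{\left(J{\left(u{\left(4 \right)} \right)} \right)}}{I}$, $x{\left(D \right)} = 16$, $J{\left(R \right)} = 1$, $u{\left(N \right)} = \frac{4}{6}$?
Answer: $\frac{4742392287873}{37372688} \approx 1.2689 \cdot 10^{5}$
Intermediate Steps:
$u{\left(N \right)} = \frac{2}{3}$ ($u{\left(N \right)} = 4 \cdot \frac{1}{6} = \frac{2}{3}$)
$q{\left(n \right)} = 1$ ($q{\left(n \right)} = \frac{2 n}{2 n} = 2 n \frac{1}{2 n} = 1$)
$K{\left(I \right)} = \frac{16}{I}$
$- \frac{174333}{-4671586} + \frac{2030313}{K{\left(q{\left(33 \right)} \right)}} = - \frac{174333}{-4671586} + \frac{2030313}{16 \cdot 1^{-1}} = \left(-174333\right) \left(- \frac{1}{4671586}\right) + \frac{2030313}{16 \cdot 1} = \frac{174333}{4671586} + \frac{2030313}{16} = \frac{4742392287873}{37372688}$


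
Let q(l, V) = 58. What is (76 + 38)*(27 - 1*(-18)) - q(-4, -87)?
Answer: 5072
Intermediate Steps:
(76 + 38)*(27 - 1*(-18)) - q(-4, -87) = (76 + 38)*(27 - 1*(-18)) - 1*58 = 114*(27 + 18) - 58 = 114*45 - 58 = 5130 - 58 = 5072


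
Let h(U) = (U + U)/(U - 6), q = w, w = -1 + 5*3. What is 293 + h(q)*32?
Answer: 405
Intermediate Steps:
w = 14 (w = -1 + 15 = 14)
q = 14
h(U) = 2*U/(-6 + U) (h(U) = (2*U)/(-6 + U) = 2*U/(-6 + U))
293 + h(q)*32 = 293 + (2*14/(-6 + 14))*32 = 293 + (2*14/8)*32 = 293 + (2*14*(⅛))*32 = 293 + (7/2)*32 = 293 + 112 = 405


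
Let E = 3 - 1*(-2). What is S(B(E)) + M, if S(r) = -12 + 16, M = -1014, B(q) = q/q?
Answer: -1010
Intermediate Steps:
E = 5 (E = 3 + 2 = 5)
B(q) = 1
S(r) = 4
S(B(E)) + M = 4 - 1014 = -1010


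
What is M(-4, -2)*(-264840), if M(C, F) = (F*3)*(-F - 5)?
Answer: -4767120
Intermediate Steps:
M(C, F) = 3*F*(-5 - F) (M(C, F) = (3*F)*(-5 - F) = 3*F*(-5 - F))
M(-4, -2)*(-264840) = -3*(-2)*(5 - 2)*(-264840) = -3*(-2)*3*(-264840) = 18*(-264840) = -4767120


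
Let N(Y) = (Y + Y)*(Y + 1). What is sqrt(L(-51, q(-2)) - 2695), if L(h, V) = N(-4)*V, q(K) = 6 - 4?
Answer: I*sqrt(2647) ≈ 51.449*I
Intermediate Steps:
N(Y) = 2*Y*(1 + Y) (N(Y) = (2*Y)*(1 + Y) = 2*Y*(1 + Y))
q(K) = 2
L(h, V) = 24*V (L(h, V) = (2*(-4)*(1 - 4))*V = (2*(-4)*(-3))*V = 24*V)
sqrt(L(-51, q(-2)) - 2695) = sqrt(24*2 - 2695) = sqrt(48 - 2695) = sqrt(-2647) = I*sqrt(2647)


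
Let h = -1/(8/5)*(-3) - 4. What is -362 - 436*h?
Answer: 1129/2 ≈ 564.50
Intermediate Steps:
h = -17/8 (h = -1/(8*(1/5))*(-3) - 4 = -1/8/5*(-3) - 4 = -1*5/8*(-3) - 4 = -5/8*(-3) - 4 = 15/8 - 4 = -17/8 ≈ -2.1250)
-362 - 436*h = -362 - 436*(-17/8) = -362 + 1853/2 = 1129/2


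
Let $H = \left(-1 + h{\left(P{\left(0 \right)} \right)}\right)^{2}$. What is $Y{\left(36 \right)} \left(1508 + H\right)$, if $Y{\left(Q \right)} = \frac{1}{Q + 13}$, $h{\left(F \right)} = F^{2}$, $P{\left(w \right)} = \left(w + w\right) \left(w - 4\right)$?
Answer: $\frac{1509}{49} \approx 30.796$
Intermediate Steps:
$P{\left(w \right)} = 2 w \left(-4 + w\right)$
$H = 1$ ($H = \left(-1 + \left(2 \cdot 0 \left(-4 + 0\right)\right)^{2}\right)^{2} = \left(-1 + \left(2 \cdot 0 \left(-4\right)\right)^{2}\right)^{2} = \left(-1 + 0^{2}\right)^{2} = \left(-1 + 0\right)^{2} = \left(-1\right)^{2} = 1$)
$Y{\left(Q \right)} = \frac{1}{13 + Q}$
$Y{\left(36 \right)} \left(1508 + H\right) = \frac{1508 + 1}{13 + 36} = \frac{1}{49} \cdot 1509 = \frac{1509}{49}$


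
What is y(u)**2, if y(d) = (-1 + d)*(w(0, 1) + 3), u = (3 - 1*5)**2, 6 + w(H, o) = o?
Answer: 36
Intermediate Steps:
w(H, o) = -6 + o
u = 4 (u = (3 - 5)**2 = (-2)**2 = 4)
y(d) = 2 - 2*d (y(d) = (-1 + d)*((-6 + 1) + 3) = (-1 + d)*(-5 + 3) = (-1 + d)*(-2) = 2 - 2*d)
y(u)**2 = (2 - 2*4)**2 = (2 - 8)**2 = (-6)**2 = 36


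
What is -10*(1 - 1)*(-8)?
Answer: 0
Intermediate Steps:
-10*(1 - 1)*(-8) = -10*0*(-8) = -5*0*(-8) = 0*(-8) = 0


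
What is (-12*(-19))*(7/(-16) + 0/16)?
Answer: -399/4 ≈ -99.750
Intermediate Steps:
(-12*(-19))*(7/(-16) + 0/16) = 228*(7*(-1/16) + 0*(1/16)) = 228*(-7/16 + 0) = 228*(-7/16) = -399/4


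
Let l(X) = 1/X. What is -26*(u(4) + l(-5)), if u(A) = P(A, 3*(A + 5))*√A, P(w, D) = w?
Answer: -1014/5 ≈ -202.80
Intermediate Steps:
u(A) = A^(3/2) (u(A) = A*√A = A^(3/2))
-26*(u(4) + l(-5)) = -26*(4^(3/2) + 1/(-5)) = -26*(8 - ⅕) = -26*39/5 = -2*507/5 = -1014/5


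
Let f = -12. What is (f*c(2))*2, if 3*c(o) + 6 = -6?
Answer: 96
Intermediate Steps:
c(o) = -4 (c(o) = -2 + (1/3)*(-6) = -2 - 2 = -4)
(f*c(2))*2 = -12*(-4)*2 = 48*2 = 96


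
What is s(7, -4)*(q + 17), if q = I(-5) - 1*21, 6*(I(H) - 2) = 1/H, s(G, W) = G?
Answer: -427/30 ≈ -14.233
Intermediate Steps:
I(H) = 2 + 1/(6*H)
q = -571/30 (q = (2 + (⅙)/(-5)) - 1*21 = (2 + (⅙)*(-⅕)) - 21 = (2 - 1/30) - 21 = 59/30 - 21 = -571/30 ≈ -19.033)
s(7, -4)*(q + 17) = 7*(-571/30 + 17) = 7*(-61/30) = -427/30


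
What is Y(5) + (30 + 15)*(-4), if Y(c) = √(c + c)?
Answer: -180 + √10 ≈ -176.84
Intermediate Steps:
Y(c) = √2*√c (Y(c) = √(2*c) = √2*√c)
Y(5) + (30 + 15)*(-4) = √2*√5 + (30 + 15)*(-4) = √10 + 45*(-4) = √10 - 180 = -180 + √10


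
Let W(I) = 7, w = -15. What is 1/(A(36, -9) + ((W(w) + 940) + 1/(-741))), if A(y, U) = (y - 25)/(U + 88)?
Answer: 58539/55444505 ≈ 0.0010558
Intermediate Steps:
A(y, U) = (-25 + y)/(88 + U)
1/(A(36, -9) + ((W(w) + 940) + 1/(-741))) = 1/((-25 + 36)/(88 - 9) + ((7 + 940) + 1/(-741))) = 1/(11/79 + (947 - 1/741)) = 1/((1/79)*11 + 701726/741) = 1/(11/79 + 701726/741) = 1/(55444505/58539) = 58539/55444505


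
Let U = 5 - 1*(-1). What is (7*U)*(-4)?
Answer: -168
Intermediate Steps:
U = 6 (U = 5 + 1 = 6)
(7*U)*(-4) = (7*6)*(-4) = 42*(-4) = -168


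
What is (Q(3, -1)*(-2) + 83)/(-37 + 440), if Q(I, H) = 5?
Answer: 73/403 ≈ 0.18114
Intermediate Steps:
(Q(3, -1)*(-2) + 83)/(-37 + 440) = (5*(-2) + 83)/(-37 + 440) = (-10 + 83)/403 = 73*(1/403) = 73/403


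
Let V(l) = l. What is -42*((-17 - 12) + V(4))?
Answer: 1050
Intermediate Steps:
-42*((-17 - 12) + V(4)) = -42*((-17 - 12) + 4) = -42*(-29 + 4) = -42*(-25) = 1050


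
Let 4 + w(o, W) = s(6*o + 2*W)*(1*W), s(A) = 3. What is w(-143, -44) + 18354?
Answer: 18218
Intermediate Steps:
w(o, W) = -4 + 3*W (w(o, W) = -4 + 3*(1*W) = -4 + 3*W)
w(-143, -44) + 18354 = (-4 + 3*(-44)) + 18354 = (-4 - 132) + 18354 = -136 + 18354 = 18218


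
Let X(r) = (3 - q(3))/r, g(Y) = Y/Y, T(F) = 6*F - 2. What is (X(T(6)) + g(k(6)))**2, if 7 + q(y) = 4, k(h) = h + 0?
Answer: 400/289 ≈ 1.3841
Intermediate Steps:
k(h) = h
q(y) = -3 (q(y) = -7 + 4 = -3)
T(F) = -2 + 6*F
g(Y) = 1
X(r) = 6/r (X(r) = (3 - 1*(-3))/r = (3 + 3)/r = 6/r)
(X(T(6)) + g(k(6)))**2 = (6/(-2 + 6*6) + 1)**2 = (6/(-2 + 36) + 1)**2 = (6/34 + 1)**2 = (6*(1/34) + 1)**2 = (3/17 + 1)**2 = (20/17)**2 = 400/289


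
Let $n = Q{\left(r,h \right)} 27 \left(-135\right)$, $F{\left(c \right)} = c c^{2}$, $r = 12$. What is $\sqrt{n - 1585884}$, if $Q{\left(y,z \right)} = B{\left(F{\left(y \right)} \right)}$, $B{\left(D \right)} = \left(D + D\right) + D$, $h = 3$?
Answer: $2 i \sqrt{5120391} \approx 4525.7 i$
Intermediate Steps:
$F{\left(c \right)} = c^{3}$
$B{\left(D \right)} = 3 D$ ($B{\left(D \right)} = 2 D + D = 3 D$)
$Q{\left(y,z \right)} = 3 y^{3}$
$n = -18895680$ ($n = 3 \cdot 12^{3} \cdot 27 \left(-135\right) = 3 \cdot 1728 \cdot 27 \left(-135\right) = 5184 \cdot 27 \left(-135\right) = 139968 \left(-135\right) = -18895680$)
$\sqrt{n - 1585884} = \sqrt{-18895680 - 1585884} = \sqrt{-20481564} = 2 i \sqrt{5120391}$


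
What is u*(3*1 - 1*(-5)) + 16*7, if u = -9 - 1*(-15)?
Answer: 160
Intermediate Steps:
u = 6 (u = -9 + 15 = 6)
u*(3*1 - 1*(-5)) + 16*7 = 6*(3*1 - 1*(-5)) + 16*7 = 6*(3 + 5) + 112 = 6*8 + 112 = 48 + 112 = 160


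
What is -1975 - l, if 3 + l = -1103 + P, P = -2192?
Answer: 1323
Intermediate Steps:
l = -3298 (l = -3 + (-1103 - 2192) = -3 - 3295 = -3298)
-1975 - l = -1975 - 1*(-3298) = -1975 + 3298 = 1323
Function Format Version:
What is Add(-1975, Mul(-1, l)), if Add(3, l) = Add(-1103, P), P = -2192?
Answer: 1323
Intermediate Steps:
l = -3298 (l = Add(-3, Add(-1103, -2192)) = Add(-3, -3295) = -3298)
Add(-1975, Mul(-1, l)) = Add(-1975, Mul(-1, -3298)) = Add(-1975, 3298) = 1323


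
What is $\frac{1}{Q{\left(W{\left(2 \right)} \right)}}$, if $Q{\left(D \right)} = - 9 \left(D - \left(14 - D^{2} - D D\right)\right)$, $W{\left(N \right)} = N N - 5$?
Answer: $\frac{1}{117} \approx 0.008547$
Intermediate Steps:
$W{\left(N \right)} = -5 + N^{2}$ ($W{\left(N \right)} = N^{2} - 5 = -5 + N^{2}$)
$Q{\left(D \right)} = 126 - 18 D^{2} - 9 D$ ($Q{\left(D \right)} = - 9 \left(D + \left(\left(D^{2} + D^{2}\right) - 14\right)\right) = - 9 \left(D + \left(2 D^{2} - 14\right)\right) = - 9 \left(D + \left(-14 + 2 D^{2}\right)\right) = - 9 \left(-14 + D + 2 D^{2}\right) = 126 - 18 D^{2} - 9 D$)
$\frac{1}{Q{\left(W{\left(2 \right)} \right)}} = \frac{1}{126 - 18 \left(-5 + 2^{2}\right)^{2} - 9 \left(-5 + 2^{2}\right)} = \frac{1}{126 - 18 \left(-5 + 4\right)^{2} - 9 \left(-5 + 4\right)} = \frac{1}{126 - 18 \left(-1\right)^{2} - -9} = \frac{1}{126 - 18 + 9} = \frac{1}{117}$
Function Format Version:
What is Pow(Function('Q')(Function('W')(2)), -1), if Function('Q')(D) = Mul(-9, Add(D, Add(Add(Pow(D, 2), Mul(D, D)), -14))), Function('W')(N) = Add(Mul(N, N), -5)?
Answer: Rational(1, 117) ≈ 0.0085470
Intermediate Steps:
Function('W')(N) = Add(-5, Pow(N, 2)) (Function('W')(N) = Add(Pow(N, 2), -5) = Add(-5, Pow(N, 2)))
Function('Q')(D) = Add(126, Mul(-18, Pow(D, 2)), Mul(-9, D)) (Function('Q')(D) = Mul(-9, Add(D, Add(Add(Pow(D, 2), Pow(D, 2)), -14))) = Mul(-9, Add(D, Add(Mul(2, Pow(D, 2)), -14))) = Mul(-9, Add(D, Add(-14, Mul(2, Pow(D, 2))))) = Mul(-9, Add(-14, D, Mul(2, Pow(D, 2)))) = Add(126, Mul(-18, Pow(D, 2)), Mul(-9, D)))
Pow(Function('Q')(Function('W')(2)), -1) = Pow(Add(126, Mul(-18, Pow(Add(-5, Pow(2, 2)), 2)), Mul(-9, Add(-5, Pow(2, 2)))), -1) = Pow(Add(126, Mul(-18, Pow(Add(-5, 4), 2)), Mul(-9, Add(-5, 4))), -1) = Pow(Add(126, Mul(-18, Pow(-1, 2)), Mul(-9, -1)), -1) = Pow(Add(126, Mul(-18, 1), 9), -1) = Pow(Add(126, -18, 9), -1) = Pow(117, -1) = Rational(1, 117)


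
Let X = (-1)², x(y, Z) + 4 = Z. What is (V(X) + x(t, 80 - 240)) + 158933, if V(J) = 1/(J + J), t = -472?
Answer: 317539/2 ≈ 1.5877e+5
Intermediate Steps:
x(y, Z) = -4 + Z
X = 1
V(J) = 1/(2*J)
(V(X) + x(t, 80 - 240)) + 158933 = ((½)/1 + (-4 + (80 - 240))) + 158933 = ((½)*1 + (-4 - 160)) + 158933 = (½ - 164) + 158933 = -327/2 + 158933 = 317539/2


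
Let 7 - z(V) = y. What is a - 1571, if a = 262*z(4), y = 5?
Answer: -1047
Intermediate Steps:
z(V) = 2 (z(V) = 7 - 1*5 = 7 - 5 = 2)
a = 524 (a = 262*2 = 524)
a - 1571 = 524 - 1571 = -1047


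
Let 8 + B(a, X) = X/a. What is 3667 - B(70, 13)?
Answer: 257237/70 ≈ 3674.8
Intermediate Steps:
B(a, X) = -8 + X/a
3667 - B(70, 13) = 3667 - (-8 + 13/70) = 3667 - 1*(-547/70) = 3667 + 547/70 = 257237/70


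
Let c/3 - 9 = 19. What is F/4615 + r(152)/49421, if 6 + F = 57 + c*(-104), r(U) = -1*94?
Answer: -85931039/45615583 ≈ -1.8838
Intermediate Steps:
c = 84 (c = 27 + 3*19 = 27 + 57 = 84)
r(U) = -94
F = -8685 (F = -6 + (57 + 84*(-104)) = -6 + (57 - 8736) = -6 - 8679 = -8685)
F/4615 + r(152)/49421 = -8685/4615 - 94/49421 = -8685*1/4615 - 94*1/49421 = -1737/923 - 94/49421 = -85931039/45615583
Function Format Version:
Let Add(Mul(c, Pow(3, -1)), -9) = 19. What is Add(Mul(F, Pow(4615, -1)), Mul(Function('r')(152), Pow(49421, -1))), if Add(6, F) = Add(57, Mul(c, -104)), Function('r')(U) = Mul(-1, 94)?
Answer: Rational(-85931039, 45615583) ≈ -1.8838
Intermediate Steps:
c = 84 (c = Add(27, Mul(3, 19)) = Add(27, 57) = 84)
Function('r')(U) = -94
F = -8685 (F = Add(-6, Add(57, Mul(84, -104))) = Add(-6, Add(57, -8736)) = Add(-6, -8679) = -8685)
Add(Mul(F, Pow(4615, -1)), Mul(Function('r')(152), Pow(49421, -1))) = Add(Mul(-8685, Pow(4615, -1)), Mul(-94, Pow(49421, -1))) = Add(Mul(-8685, Rational(1, 4615)), Mul(-94, Rational(1, 49421))) = Add(Rational(-1737, 923), Rational(-94, 49421)) = Rational(-85931039, 45615583)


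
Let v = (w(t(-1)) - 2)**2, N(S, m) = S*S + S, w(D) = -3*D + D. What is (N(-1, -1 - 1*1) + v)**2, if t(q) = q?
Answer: 0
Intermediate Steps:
w(D) = -2*D
N(S, m) = S + S**2 (N(S, m) = S**2 + S = S + S**2)
v = 0 (v = (-2*(-1) - 2)**2 = (2 - 2)**2 = 0**2 = 0)
(N(-1, -1 - 1*1) + v)**2 = (-(1 - 1) + 0)**2 = (-1*0 + 0)**2 = (0 + 0)**2 = 0**2 = 0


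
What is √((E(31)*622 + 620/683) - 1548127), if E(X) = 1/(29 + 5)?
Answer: 2*I*√52177162436621/11611 ≈ 1244.2*I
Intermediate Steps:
E(X) = 1/34
√((E(31)*622 + 620/683) - 1548127) = √(((1/34)*622 + 620/683) - 1548127) = √((311/17 + 620*(1/683)) - 1548127) = √((311/17 + 620/683) - 1548127) = √(222953/11611 - 1548127) = √(-17975079644/11611) = 2*I*√52177162436621/11611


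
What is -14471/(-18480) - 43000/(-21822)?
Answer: 185071027/67211760 ≈ 2.7536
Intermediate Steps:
-14471/(-18480) - 43000/(-21822) = -14471*(-1/18480) - 43000*(-1/21822) = 14471/18480 + 21500/10911 = 185071027/67211760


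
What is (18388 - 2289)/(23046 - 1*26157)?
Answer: -947/183 ≈ -5.1749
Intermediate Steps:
(18388 - 2289)/(23046 - 1*26157) = 16099/(23046 - 26157) = 16099/(-3111) = 16099*(-1/3111) = -947/183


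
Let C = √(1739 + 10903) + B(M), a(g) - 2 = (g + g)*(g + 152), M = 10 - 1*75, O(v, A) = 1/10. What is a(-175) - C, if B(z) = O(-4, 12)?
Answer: 80519/10 - 7*√258 ≈ 7939.5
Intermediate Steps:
O(v, A) = ⅒
M = -65 (M = 10 - 75 = -65)
B(z) = ⅒
a(g) = 2 + 2*g*(152 + g) (a(g) = 2 + (g + g)*(g + 152) = 2 + (2*g)*(152 + g) = 2 + 2*g*(152 + g))
C = ⅒ + 7*√258 (C = √(1739 + 10903) + ⅒ = √12642 + ⅒ = 7*√258 + ⅒ = ⅒ + 7*√258 ≈ 112.54)
a(-175) - C = (2 + 2*(-175)² + 304*(-175)) - (⅒ + 7*√258) = (2 + 2*30625 - 53200) + (-⅒ - 7*√258) = (2 + 61250 - 53200) + (-⅒ - 7*√258) = 8052 + (-⅒ - 7*√258) = 80519/10 - 7*√258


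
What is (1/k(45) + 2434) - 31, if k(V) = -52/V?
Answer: 124911/52 ≈ 2402.1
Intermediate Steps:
(1/k(45) + 2434) - 31 = (1/(-52/45) + 2434) - 31 = (-45/52 + 2434) - 31 = 126523/52 - 31 = 124911/52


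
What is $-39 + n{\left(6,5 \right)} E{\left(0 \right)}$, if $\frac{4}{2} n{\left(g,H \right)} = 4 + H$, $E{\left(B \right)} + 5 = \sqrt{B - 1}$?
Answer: $- \frac{123}{2} + \frac{9 i}{2} \approx -61.5 + 4.5 i$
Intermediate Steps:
$E{\left(B \right)} = -5 + \sqrt{-1 + B}$ ($E{\left(B \right)} = -5 + \sqrt{B - 1} = -5 + \sqrt{-1 + B}$)
$n{\left(g,H \right)} = 2 + \frac{H}{2}$ ($n{\left(g,H \right)} = \frac{4 + H}{2} = 2 + \frac{H}{2}$)
$-39 + n{\left(6,5 \right)} E{\left(0 \right)} = -39 + \left(2 + \frac{1}{2} \cdot 5\right) \left(-5 + \sqrt{-1 + 0}\right) = -39 + \left(2 + \frac{5}{2}\right) \left(-5 + \sqrt{-1}\right) = -39 + \frac{9 \left(-5 + i\right)}{2} = -39 - \left(\frac{45}{2} - \frac{9 i}{2}\right) = - \frac{123}{2} + \frac{9 i}{2}$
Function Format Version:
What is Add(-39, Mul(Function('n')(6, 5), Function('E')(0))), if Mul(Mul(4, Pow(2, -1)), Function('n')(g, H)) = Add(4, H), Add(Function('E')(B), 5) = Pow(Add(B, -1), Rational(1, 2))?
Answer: Add(Rational(-123, 2), Mul(Rational(9, 2), I)) ≈ Add(-61.500, Mul(4.5000, I))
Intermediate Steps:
Function('E')(B) = Add(-5, Pow(Add(-1, B), Rational(1, 2))) (Function('E')(B) = Add(-5, Pow(Add(B, -1), Rational(1, 2))) = Add(-5, Pow(Add(-1, B), Rational(1, 2))))
Function('n')(g, H) = Add(2, Mul(Rational(1, 2), H)) (Function('n')(g, H) = Mul(Rational(1, 2), Add(4, H)) = Add(2, Mul(Rational(1, 2), H)))
Add(-39, Mul(Function('n')(6, 5), Function('E')(0))) = Add(-39, Mul(Add(2, Mul(Rational(1, 2), 5)), Add(-5, Pow(Add(-1, 0), Rational(1, 2))))) = Add(-39, Mul(Add(2, Rational(5, 2)), Add(-5, Pow(-1, Rational(1, 2))))) = Add(-39, Mul(Rational(9, 2), Add(-5, I))) = Add(-39, Add(Rational(-45, 2), Mul(Rational(9, 2), I))) = Add(Rational(-123, 2), Mul(Rational(9, 2), I))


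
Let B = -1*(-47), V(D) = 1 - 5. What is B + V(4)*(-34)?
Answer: 183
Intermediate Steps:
V(D) = -4
B = 47
B + V(4)*(-34) = 47 - 4*(-34) = 47 + 136 = 183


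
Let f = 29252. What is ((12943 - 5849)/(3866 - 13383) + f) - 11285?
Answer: 170984845/9517 ≈ 17966.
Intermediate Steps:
((12943 - 5849)/(3866 - 13383) + f) - 11285 = ((12943 - 5849)/(3866 - 13383) + 29252) - 11285 = (7094/(-9517) + 29252) - 11285 = (7094*(-1/9517) + 29252) - 11285 = (-7094/9517 + 29252) - 11285 = 278384190/9517 - 11285 = 170984845/9517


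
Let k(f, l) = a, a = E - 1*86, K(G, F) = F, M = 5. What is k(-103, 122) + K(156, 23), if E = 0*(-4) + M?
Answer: -58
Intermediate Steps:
E = 5 (E = 0*(-4) + 5 = 0 + 5 = 5)
a = -81 (a = 5 - 1*86 = 5 - 86 = -81)
k(f, l) = -81
k(-103, 122) + K(156, 23) = -81 + 23 = -58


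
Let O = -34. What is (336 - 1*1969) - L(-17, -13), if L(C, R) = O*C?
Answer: -2211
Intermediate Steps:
L(C, R) = -34*C
(336 - 1*1969) - L(-17, -13) = (336 - 1*1969) - (-34)*(-17) = (336 - 1969) - 1*578 = -1633 - 578 = -2211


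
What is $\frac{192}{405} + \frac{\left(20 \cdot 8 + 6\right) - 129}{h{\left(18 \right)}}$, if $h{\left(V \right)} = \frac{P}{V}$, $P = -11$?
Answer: $- \frac{89206}{1485} \approx -60.071$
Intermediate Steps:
$h{\left(V \right)} = - \frac{11}{V}$
$\frac{192}{405} + \frac{\left(20 \cdot 8 + 6\right) - 129}{h{\left(18 \right)}} = \frac{192}{405} + \frac{\left(20 \cdot 8 + 6\right) - 129}{\left(-11\right) \frac{1}{18}} = 192 \cdot \frac{1}{405} + \frac{\left(160 + 6\right) - 129}{\left(-11\right) \frac{1}{18}} = \frac{64}{135} + \frac{166 - 129}{- \frac{11}{18}} = \frac{64}{135} + 37 \left(- \frac{18}{11}\right) = \frac{64}{135} - \frac{666}{11} = - \frac{89206}{1485}$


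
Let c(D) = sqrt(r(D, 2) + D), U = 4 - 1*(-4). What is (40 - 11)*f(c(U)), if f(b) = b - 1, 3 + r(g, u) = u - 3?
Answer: 29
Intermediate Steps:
r(g, u) = -6 + u (r(g, u) = -3 + (u - 3) = -3 + (-3 + u) = -6 + u)
U = 8 (U = 4 + 4 = 8)
c(D) = sqrt(-4 + D) (c(D) = sqrt((-6 + 2) + D) = sqrt(-4 + D))
f(b) = -1 + b
(40 - 11)*f(c(U)) = (40 - 11)*(-1 + sqrt(-4 + 8)) = 29*(-1 + sqrt(4)) = 29*(-1 + 2) = 29*1 = 29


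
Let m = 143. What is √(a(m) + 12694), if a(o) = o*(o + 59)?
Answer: 6*√1155 ≈ 203.91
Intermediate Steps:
a(o) = o*(59 + o)
√(a(m) + 12694) = √(143*(59 + 143) + 12694) = √(143*202 + 12694) = √(28886 + 12694) = √41580 = 6*√1155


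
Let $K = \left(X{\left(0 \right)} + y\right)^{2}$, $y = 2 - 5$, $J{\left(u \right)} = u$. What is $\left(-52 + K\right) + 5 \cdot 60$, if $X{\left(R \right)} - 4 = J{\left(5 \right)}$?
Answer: $284$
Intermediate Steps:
$X{\left(R \right)} = 9$ ($X{\left(R \right)} = 4 + 5 = 9$)
$y = -3$
$K = 36$ ($K = \left(9 - 3\right)^{2} = 6^{2} = 36$)
$\left(-52 + K\right) + 5 \cdot 60 = \left(-52 + 36\right) + 5 \cdot 60 = -16 + 300 = 284$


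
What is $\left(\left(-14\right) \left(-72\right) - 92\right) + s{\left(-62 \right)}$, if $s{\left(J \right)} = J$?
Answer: $854$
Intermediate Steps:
$\left(\left(-14\right) \left(-72\right) - 92\right) + s{\left(-62 \right)} = \left(\left(-14\right) \left(-72\right) - 92\right) - 62 = \left(1008 - 92\right) - 62 = 916 - 62 = 854$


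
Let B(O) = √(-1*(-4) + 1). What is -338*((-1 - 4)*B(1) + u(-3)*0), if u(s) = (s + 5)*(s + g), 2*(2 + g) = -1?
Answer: 1690*√5 ≈ 3779.0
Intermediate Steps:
g = -5/2 (g = -2 + (½)*(-1) = -2 - ½ = -5/2 ≈ -2.5000)
u(s) = (5 + s)*(-5/2 + s) (u(s) = (s + 5)*(s - 5/2) = (5 + s)*(-5/2 + s))
B(O) = √5 (B(O) = √(4 + 1) = √5)
-338*((-1 - 4)*B(1) + u(-3)*0) = -338*((-1 - 4)*√5 + (-25/2 + (-3)² + (5/2)*(-3))*0) = -338*(-5*√5 + (-25/2 + 9 - 15/2)*0) = -338*(-5*√5 - 11*0) = -338*(-5*√5 + 0) = -(-1690)*√5 = 1690*√5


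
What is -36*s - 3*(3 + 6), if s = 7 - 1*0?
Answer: -279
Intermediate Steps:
s = 7 (s = 7 + 0 = 7)
-36*s - 3*(3 + 6) = -36*7 - 3*(3 + 6) = -252 - 3*9 = -252 - 27 = -279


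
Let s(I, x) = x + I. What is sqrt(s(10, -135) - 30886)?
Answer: I*sqrt(31011) ≈ 176.1*I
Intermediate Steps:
s(I, x) = I + x
sqrt(s(10, -135) - 30886) = sqrt((10 - 135) - 30886) = sqrt(-125 - 30886) = sqrt(-31011) = I*sqrt(31011)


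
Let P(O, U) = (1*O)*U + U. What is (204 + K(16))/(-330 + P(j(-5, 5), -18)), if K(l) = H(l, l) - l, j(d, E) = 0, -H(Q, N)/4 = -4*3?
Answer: -59/87 ≈ -0.67816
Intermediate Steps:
H(Q, N) = 48 (H(Q, N) = -(-16)*3 = -4*(-12) = 48)
P(O, U) = U + O*U (P(O, U) = O*U + U = U + O*U)
K(l) = 48 - l
(204 + K(16))/(-330 + P(j(-5, 5), -18)) = (204 + (48 - 1*16))/(-330 - 18*(1 + 0)) = (204 + (48 - 16))/(-330 - 18*1) = (204 + 32)/(-330 - 18) = 236/(-348) = 236*(-1/348) = -59/87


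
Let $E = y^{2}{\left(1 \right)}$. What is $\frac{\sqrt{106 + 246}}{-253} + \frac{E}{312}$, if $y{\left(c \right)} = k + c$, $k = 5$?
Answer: $\frac{3}{26} - \frac{4 \sqrt{22}}{253} \approx 0.041228$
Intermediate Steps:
$y{\left(c \right)} = 5 + c$
$E = 36$ ($E = \left(5 + 1\right)^{2} = 6^{2} = 36$)
$\frac{\sqrt{106 + 246}}{-253} + \frac{E}{312} = \frac{\sqrt{106 + 246}}{-253} + \frac{36}{312} = \sqrt{352} \left(- \frac{1}{253}\right) + 36 \cdot \frac{1}{312} = 4 \sqrt{22} \left(- \frac{1}{253}\right) + \frac{3}{26} = - \frac{4 \sqrt{22}}{253} + \frac{3}{26} = \frac{3}{26} - \frac{4 \sqrt{22}}{253}$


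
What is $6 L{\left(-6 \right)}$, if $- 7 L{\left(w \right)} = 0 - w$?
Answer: $- \frac{36}{7} \approx -5.1429$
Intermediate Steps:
$L{\left(w \right)} = \frac{w}{7}$ ($L{\left(w \right)} = - \frac{0 - w}{7} = - \frac{\left(-1\right) w}{7} = \frac{w}{7}$)
$6 L{\left(-6 \right)} = 6 \cdot \frac{1}{7} \left(-6\right) = 6 \left(- \frac{6}{7}\right) = - \frac{36}{7}$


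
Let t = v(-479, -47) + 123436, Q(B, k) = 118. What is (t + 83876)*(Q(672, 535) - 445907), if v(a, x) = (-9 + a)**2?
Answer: -198579384784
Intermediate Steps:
t = 361580 (t = (-9 - 479)**2 + 123436 = (-488)**2 + 123436 = 238144 + 123436 = 361580)
(t + 83876)*(Q(672, 535) - 445907) = (361580 + 83876)*(118 - 445907) = 445456*(-445789) = -198579384784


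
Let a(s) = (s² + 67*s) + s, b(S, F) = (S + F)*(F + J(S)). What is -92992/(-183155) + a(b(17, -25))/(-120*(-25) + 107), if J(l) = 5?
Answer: 6970420544/569062585 ≈ 12.249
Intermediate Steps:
b(S, F) = (5 + F)*(F + S) (b(S, F) = (S + F)*(F + 5) = (F + S)*(5 + F) = (5 + F)*(F + S))
a(s) = s² + 68*s
-92992/(-183155) + a(b(17, -25))/(-120*(-25) + 107) = -92992/(-183155) + (((-25)² + 5*(-25) + 5*17 - 25*17)*(68 + ((-25)² + 5*(-25) + 5*17 - 25*17)))/(-120*(-25) + 107) = -92992*(-1/183155) + ((625 - 125 + 85 - 425)*(68 + (625 - 125 + 85 - 425)))/(3000 + 107) = 92992/183155 + (160*(68 + 160))/3107 = 92992/183155 + (160*228)*(1/3107) = 92992/183155 + 36480*(1/3107) = 92992/183155 + 36480/3107 = 6970420544/569062585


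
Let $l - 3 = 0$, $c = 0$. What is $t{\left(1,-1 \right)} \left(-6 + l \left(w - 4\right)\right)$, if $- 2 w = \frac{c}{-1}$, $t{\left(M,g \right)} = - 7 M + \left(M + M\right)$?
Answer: $90$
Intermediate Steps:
$l = 3$ ($l = 3 + 0 = 3$)
$t{\left(M,g \right)} = - 5 M$ ($t{\left(M,g \right)} = - 7 M + 2 M = - 5 M$)
$w = 0$ ($w = - \frac{0 \frac{1}{-1}}{2} = - \frac{0 \left(-1\right)}{2} = \left(- \frac{1}{2}\right) 0 = 0$)
$t{\left(1,-1 \right)} \left(-6 + l \left(w - 4\right)\right) = \left(-5\right) 1 \left(-6 + 3 \left(0 - 4\right)\right) = - 5 \left(-6 + 3 \left(-4\right)\right) = - 5 \left(-6 - 12\right) = \left(-5\right) \left(-18\right) = 90$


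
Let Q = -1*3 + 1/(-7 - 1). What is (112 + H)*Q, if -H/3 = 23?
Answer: -1075/8 ≈ -134.38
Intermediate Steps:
H = -69 (H = -3*23 = -69)
Q = -25/8 (Q = -3 + 1/(-8) = -3 - ⅛ = -25/8 ≈ -3.1250)
(112 + H)*Q = (112 - 69)*(-25/8) = 43*(-25/8) = -1075/8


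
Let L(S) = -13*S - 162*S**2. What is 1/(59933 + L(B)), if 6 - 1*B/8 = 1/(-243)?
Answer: -729/229235219 ≈ -3.1801e-6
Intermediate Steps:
B = 11672/243 (B = 48 - 8/(-243) = 48 - 8*(-1/243) = 48 + 8/243 = 11672/243 ≈ 48.033)
L(S) = -162*S**2 - 13*S
1/(59933 + L(B)) = 1/(59933 - 1*11672/243*(13 + 162*(11672/243))) = 1/(59933 - 1*11672/243*(13 + 23344/3)) = 1/(59933 - 1*11672/243*23383/3) = 1/(59933 - 272926376/729) = 1/(-229235219/729) = -729/229235219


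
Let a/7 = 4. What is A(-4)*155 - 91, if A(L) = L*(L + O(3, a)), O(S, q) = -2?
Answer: 3629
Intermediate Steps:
a = 28 (a = 7*4 = 28)
A(L) = L*(-2 + L) (A(L) = L*(L - 2) = L*(-2 + L))
A(-4)*155 - 91 = -4*(-2 - 4)*155 - 91 = -4*(-6)*155 - 91 = 24*155 - 91 = 3720 - 91 = 3629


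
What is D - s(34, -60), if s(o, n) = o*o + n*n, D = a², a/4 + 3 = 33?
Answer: 9644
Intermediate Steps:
a = 120 (a = -12 + 4*33 = -12 + 132 = 120)
D = 14400 (D = 120² = 14400)
s(o, n) = n² + o² (s(o, n) = o² + n² = n² + o²)
D - s(34, -60) = 14400 - ((-60)² + 34²) = 14400 - (3600 + 1156) = 14400 - 1*4756 = 14400 - 4756 = 9644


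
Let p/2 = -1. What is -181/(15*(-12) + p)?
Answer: 181/182 ≈ 0.99451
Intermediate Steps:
p = -2 (p = 2*(-1) = -2)
-181/(15*(-12) + p) = -181/(15*(-12) - 2) = -181/(-180 - 2) = -181/(-182) = -181*(-1/182) = 181/182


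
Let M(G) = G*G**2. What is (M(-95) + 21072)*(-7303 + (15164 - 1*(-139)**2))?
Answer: 9584032380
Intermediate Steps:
M(G) = G**3
(M(-95) + 21072)*(-7303 + (15164 - 1*(-139)**2)) = ((-95)**3 + 21072)*(-7303 + (15164 - 1*(-139)**2)) = (-857375 + 21072)*(-7303 + (15164 - 1*19321)) = -836303*(-7303 + (15164 - 19321)) = -836303*(-7303 - 4157) = -836303*(-11460) = 9584032380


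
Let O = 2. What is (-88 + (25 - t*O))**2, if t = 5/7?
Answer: 203401/49 ≈ 4151.0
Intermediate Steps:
t = 5/7 (t = 5*(1/7) = 5/7 ≈ 0.71429)
(-88 + (25 - t*O))**2 = (-88 + (25 - 5*2/7))**2 = (-88 + (25 - 1*10/7))**2 = (-88 + (25 - 10/7))**2 = (-88 + 165/7)**2 = (-451/7)**2 = 203401/49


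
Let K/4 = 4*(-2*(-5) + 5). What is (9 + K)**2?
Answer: 62001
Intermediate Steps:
K = 240 (K = 4*(4*(-2*(-5) + 5)) = 4*(4*(10 + 5)) = 4*(4*15) = 4*60 = 240)
(9 + K)**2 = (9 + 240)**2 = 249**2 = 62001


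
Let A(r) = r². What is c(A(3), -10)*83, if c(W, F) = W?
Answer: 747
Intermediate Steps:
c(A(3), -10)*83 = 3²*83 = 9*83 = 747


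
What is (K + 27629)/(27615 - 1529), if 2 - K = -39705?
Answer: 33668/13043 ≈ 2.5813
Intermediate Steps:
K = 39707 (K = 2 - 1*(-39705) = 2 + 39705 = 39707)
(K + 27629)/(27615 - 1529) = (39707 + 27629)/(27615 - 1529) = 67336/26086 = 67336*(1/26086) = 33668/13043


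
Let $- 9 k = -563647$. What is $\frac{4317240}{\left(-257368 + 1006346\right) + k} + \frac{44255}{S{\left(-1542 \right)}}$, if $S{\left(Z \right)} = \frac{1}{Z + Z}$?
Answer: $- \frac{996928837431420}{7304449} \approx -1.3648 \cdot 10^{8}$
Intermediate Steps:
$k = \frac{563647}{9}$ ($k = \left(- \frac{1}{9}\right) \left(-563647\right) = \frac{563647}{9} \approx 62627.0$)
$S{\left(Z \right)} = \frac{1}{2 Z}$
$\frac{4317240}{\left(-257368 + 1006346\right) + k} + \frac{44255}{S{\left(-1542 \right)}} = \frac{4317240}{\left(-257368 + 1006346\right) + \frac{563647}{9}} + \frac{44255}{\frac{1}{2} \frac{1}{-1542}} = \frac{4317240}{748978 + \frac{563647}{9}} + \frac{44255}{\frac{1}{2} \left(- \frac{1}{1542}\right)} = \frac{4317240}{\frac{7304449}{9}} + \frac{44255}{- \frac{1}{3084}} = 4317240 \cdot \frac{9}{7304449} + 44255 \left(-3084\right) = \frac{38855160}{7304449} - 136482420 = - \frac{996928837431420}{7304449}$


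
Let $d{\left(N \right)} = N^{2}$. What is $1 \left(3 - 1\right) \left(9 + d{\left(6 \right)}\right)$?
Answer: $90$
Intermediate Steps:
$1 \left(3 - 1\right) \left(9 + d{\left(6 \right)}\right) = 1 \left(3 - 1\right) \left(9 + 6^{2}\right) = 1 \cdot 2 \left(9 + 36\right) = 2 \cdot 45 = 90$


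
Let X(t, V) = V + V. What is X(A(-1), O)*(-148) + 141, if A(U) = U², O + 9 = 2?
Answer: 2213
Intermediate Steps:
O = -7 (O = -9 + 2 = -7)
X(t, V) = 2*V
X(A(-1), O)*(-148) + 141 = (2*(-7))*(-148) + 141 = -14*(-148) + 141 = 2072 + 141 = 2213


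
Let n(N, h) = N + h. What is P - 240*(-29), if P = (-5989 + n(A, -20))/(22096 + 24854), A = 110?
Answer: 326766101/46950 ≈ 6959.9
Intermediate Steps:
P = -5899/46950 (P = (-5989 + (110 - 20))/(22096 + 24854) = (-5989 + 90)/46950 = -5899*1/46950 = -5899/46950 ≈ -0.12564)
P - 240*(-29) = -5899/46950 - 240*(-29) = -5899/46950 + 6960 = 326766101/46950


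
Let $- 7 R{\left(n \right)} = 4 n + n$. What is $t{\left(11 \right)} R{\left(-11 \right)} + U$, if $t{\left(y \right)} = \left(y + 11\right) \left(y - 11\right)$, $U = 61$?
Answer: $61$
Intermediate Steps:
$R{\left(n \right)} = - \frac{5 n}{7}$ ($R{\left(n \right)} = - \frac{4 n + n}{7} = - \frac{5 n}{7}$)
$t{\left(y \right)} = \left(-11 + y\right) \left(11 + y\right)$ ($t{\left(y \right)} = \left(11 + y\right) \left(-11 + y\right) = \left(-11 + y\right) \left(11 + y\right)$)
$t{\left(11 \right)} R{\left(-11 \right)} + U = \left(-121 + 11^{2}\right) \left(\left(- \frac{5}{7}\right) \left(-11\right)\right) + 61 = \left(-121 + 121\right) \frac{55}{7} + 61 = 0 \cdot \frac{55}{7} + 61 = 0 + 61 = 61$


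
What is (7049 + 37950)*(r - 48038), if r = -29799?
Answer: -3502587163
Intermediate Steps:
(7049 + 37950)*(r - 48038) = (7049 + 37950)*(-29799 - 48038) = 44999*(-77837) = -3502587163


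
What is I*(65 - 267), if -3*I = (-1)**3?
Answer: -202/3 ≈ -67.333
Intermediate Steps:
I = 1/3 (I = -1/3*(-1)**3 = -1/3*(-1) = 1/3 ≈ 0.33333)
I*(65 - 267) = (65 - 267)/3 = (1/3)*(-202) = -202/3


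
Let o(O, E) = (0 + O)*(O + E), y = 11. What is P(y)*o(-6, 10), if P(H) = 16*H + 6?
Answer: -4368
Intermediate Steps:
o(O, E) = O*(E + O)
P(H) = 6 + 16*H
P(y)*o(-6, 10) = (6 + 16*11)*(-6*(10 - 6)) = (6 + 176)*(-6*4) = 182*(-24) = -4368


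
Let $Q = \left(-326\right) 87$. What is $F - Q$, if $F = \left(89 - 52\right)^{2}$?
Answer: $29731$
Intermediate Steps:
$Q = -28362$
$F = 1369$ ($F = 37^{2} = 1369$)
$F - Q = 1369 - -28362 = 1369 + 28362 = 29731$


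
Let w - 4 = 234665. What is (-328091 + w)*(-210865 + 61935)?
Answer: 13913338460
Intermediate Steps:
w = 234669 (w = 4 + 234665 = 234669)
(-328091 + w)*(-210865 + 61935) = (-328091 + 234669)*(-210865 + 61935) = -93422*(-148930) = 13913338460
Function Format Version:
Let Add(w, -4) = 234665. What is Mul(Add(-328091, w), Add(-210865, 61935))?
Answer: 13913338460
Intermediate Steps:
w = 234669 (w = Add(4, 234665) = 234669)
Mul(Add(-328091, w), Add(-210865, 61935)) = Mul(Add(-328091, 234669), Add(-210865, 61935)) = Mul(-93422, -148930) = 13913338460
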